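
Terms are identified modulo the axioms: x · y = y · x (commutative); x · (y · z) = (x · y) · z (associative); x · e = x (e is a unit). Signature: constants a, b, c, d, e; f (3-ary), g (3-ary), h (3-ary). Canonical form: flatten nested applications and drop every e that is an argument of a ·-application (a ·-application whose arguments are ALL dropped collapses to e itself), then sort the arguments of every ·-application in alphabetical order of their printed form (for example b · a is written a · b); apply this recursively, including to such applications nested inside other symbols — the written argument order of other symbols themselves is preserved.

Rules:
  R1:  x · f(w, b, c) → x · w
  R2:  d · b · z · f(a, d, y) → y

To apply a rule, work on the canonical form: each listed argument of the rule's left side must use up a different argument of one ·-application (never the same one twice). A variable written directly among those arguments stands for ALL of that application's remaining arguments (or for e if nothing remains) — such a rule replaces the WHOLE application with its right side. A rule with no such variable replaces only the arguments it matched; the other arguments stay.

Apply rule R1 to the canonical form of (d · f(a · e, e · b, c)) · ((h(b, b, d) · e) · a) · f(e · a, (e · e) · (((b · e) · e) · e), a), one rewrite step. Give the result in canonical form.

Canonical form:  a · d · f(a, b, a) · f(a, b, c) · h(b, b, d)
Apply R1:  consuming f(a, b, c);  w := a, x := a · d · f(a, b, a) · h(b, b, d)
The variable takes the whole remainder — replace the entire application.
Result:  a · a · d · f(a, b, a) · h(b, b, d)

Answer: a · a · d · f(a, b, a) · h(b, b, d)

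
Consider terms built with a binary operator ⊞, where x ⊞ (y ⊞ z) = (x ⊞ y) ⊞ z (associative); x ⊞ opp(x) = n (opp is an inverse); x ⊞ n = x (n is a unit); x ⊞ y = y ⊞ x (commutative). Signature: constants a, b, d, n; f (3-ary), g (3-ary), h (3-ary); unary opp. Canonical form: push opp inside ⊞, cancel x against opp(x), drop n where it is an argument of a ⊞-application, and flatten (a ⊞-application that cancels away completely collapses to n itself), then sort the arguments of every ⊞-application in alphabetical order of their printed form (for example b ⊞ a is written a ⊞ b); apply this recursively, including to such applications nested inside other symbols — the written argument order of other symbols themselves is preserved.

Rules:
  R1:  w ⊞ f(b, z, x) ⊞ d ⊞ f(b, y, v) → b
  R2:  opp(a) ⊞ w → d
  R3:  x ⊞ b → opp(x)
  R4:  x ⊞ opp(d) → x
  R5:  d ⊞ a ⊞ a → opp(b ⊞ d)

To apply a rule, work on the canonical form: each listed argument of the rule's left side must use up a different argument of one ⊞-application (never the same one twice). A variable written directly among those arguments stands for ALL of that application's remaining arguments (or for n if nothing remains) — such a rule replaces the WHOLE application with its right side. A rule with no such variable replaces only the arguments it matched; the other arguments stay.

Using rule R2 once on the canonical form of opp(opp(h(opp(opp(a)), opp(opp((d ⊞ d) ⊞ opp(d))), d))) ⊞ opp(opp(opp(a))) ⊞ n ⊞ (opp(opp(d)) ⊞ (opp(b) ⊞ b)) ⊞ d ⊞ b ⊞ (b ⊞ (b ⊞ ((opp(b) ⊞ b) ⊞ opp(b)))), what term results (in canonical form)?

Canonical form:  b ⊞ b ⊞ d ⊞ d ⊞ h(a, d, d) ⊞ opp(a)
Apply R2:  consuming opp(a);  w := b ⊞ b ⊞ d ⊞ d ⊞ h(a, d, d)
The variable takes the whole remainder — replace the entire application.
Result:  d

Answer: d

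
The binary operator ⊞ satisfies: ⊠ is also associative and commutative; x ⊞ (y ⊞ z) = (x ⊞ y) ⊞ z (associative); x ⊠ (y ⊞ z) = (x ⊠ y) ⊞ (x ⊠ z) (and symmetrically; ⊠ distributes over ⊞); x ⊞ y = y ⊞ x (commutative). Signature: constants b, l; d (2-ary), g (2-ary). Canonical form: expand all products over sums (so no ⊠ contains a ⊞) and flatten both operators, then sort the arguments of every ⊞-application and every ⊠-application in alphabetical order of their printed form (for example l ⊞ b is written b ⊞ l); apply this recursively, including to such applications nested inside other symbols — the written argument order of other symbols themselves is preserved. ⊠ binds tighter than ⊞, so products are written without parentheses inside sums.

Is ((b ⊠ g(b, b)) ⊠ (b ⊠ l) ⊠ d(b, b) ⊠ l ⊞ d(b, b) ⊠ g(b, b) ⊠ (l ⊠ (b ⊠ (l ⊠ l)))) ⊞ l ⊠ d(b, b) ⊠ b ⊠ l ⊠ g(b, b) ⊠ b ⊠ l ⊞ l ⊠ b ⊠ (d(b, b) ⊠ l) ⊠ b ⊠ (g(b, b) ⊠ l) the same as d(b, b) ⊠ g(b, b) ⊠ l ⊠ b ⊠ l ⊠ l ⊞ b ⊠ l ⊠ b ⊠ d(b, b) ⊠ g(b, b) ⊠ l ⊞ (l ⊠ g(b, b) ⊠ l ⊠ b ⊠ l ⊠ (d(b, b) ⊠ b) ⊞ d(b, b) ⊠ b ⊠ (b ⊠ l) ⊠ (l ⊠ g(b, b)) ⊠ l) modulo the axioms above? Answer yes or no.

Answer: yes — both canonical forms are b ⊠ b ⊠ d(b, b) ⊠ g(b, b) ⊠ l ⊠ l ⊞ b ⊠ b ⊠ d(b, b) ⊠ g(b, b) ⊠ l ⊠ l ⊠ l ⊞ b ⊠ b ⊠ d(b, b) ⊠ g(b, b) ⊠ l ⊠ l ⊠ l ⊞ b ⊠ d(b, b) ⊠ g(b, b) ⊠ l ⊠ l ⊠ l

Derivation:
Left:  ((b ⊠ g(b, b)) ⊠ (b ⊠ l) ⊠ d(b, b) ⊠ l ⊞ d(b, b) ⊠ g(b, b) ⊠ (l ⊠ (b ⊠ (l ⊠ l)))) ⊞ l ⊠ d(b, b) ⊠ b ⊠ l ⊠ g(b, b) ⊠ b ⊠ l ⊞ l ⊠ b ⊠ (d(b, b) ⊠ l) ⊠ b ⊠ (g(b, b) ⊠ l)
  Un-nest:  b ⊠ b ⊠ d(b, b) ⊠ g(b, b) ⊠ l ⊠ l ⊞ b ⊠ d(b, b) ⊠ g(b, b) ⊠ l ⊠ l ⊠ l ⊞ b ⊠ b ⊠ d(b, b) ⊠ g(b, b) ⊠ l ⊠ l ⊠ l ⊞ b ⊠ b ⊠ d(b, b) ⊠ g(b, b) ⊠ l ⊠ l ⊠ l
  Order the arguments:  b ⊠ b ⊠ d(b, b) ⊠ g(b, b) ⊠ l ⊠ l ⊞ b ⊠ b ⊠ d(b, b) ⊠ g(b, b) ⊠ l ⊠ l ⊠ l ⊞ b ⊠ b ⊠ d(b, b) ⊠ g(b, b) ⊠ l ⊠ l ⊠ l ⊞ b ⊠ d(b, b) ⊠ g(b, b) ⊠ l ⊠ l ⊠ l
Right:  d(b, b) ⊠ g(b, b) ⊠ l ⊠ b ⊠ l ⊠ l ⊞ b ⊠ l ⊠ b ⊠ d(b, b) ⊠ g(b, b) ⊠ l ⊞ (l ⊠ g(b, b) ⊠ l ⊠ b ⊠ l ⊠ (d(b, b) ⊠ b) ⊞ d(b, b) ⊠ b ⊠ (b ⊠ l) ⊠ (l ⊠ g(b, b)) ⊠ l)
  Flatten:  b ⊠ d(b, b) ⊠ g(b, b) ⊠ l ⊠ l ⊠ l ⊞ b ⊠ b ⊠ d(b, b) ⊠ g(b, b) ⊠ l ⊠ l ⊞ b ⊠ b ⊠ d(b, b) ⊠ g(b, b) ⊠ l ⊠ l ⊠ l ⊞ b ⊠ b ⊠ d(b, b) ⊠ g(b, b) ⊠ l ⊠ l ⊠ l
  Sort arguments:  b ⊠ b ⊠ d(b, b) ⊠ g(b, b) ⊠ l ⊠ l ⊞ b ⊠ b ⊠ d(b, b) ⊠ g(b, b) ⊠ l ⊠ l ⊠ l ⊞ b ⊠ b ⊠ d(b, b) ⊠ g(b, b) ⊠ l ⊠ l ⊠ l ⊞ b ⊠ d(b, b) ⊠ g(b, b) ⊠ l ⊠ l ⊠ l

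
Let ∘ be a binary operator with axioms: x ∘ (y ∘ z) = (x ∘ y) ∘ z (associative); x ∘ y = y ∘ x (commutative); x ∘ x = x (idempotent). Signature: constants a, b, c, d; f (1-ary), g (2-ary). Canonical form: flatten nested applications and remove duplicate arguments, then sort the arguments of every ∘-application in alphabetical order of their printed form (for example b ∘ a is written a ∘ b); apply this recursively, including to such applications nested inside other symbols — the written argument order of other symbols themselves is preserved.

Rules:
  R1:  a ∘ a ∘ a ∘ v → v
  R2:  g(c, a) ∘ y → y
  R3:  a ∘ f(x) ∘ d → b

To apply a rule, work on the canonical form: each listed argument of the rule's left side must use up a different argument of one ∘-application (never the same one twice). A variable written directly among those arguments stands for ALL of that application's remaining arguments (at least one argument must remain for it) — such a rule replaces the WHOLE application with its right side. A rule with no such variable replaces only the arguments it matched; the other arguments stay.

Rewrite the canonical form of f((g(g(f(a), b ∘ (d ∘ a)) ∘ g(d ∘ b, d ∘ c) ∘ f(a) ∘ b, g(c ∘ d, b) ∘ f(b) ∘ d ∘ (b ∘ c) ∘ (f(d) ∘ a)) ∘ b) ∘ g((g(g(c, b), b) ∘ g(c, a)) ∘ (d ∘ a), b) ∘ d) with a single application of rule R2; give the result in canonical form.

Answer: f(b ∘ d ∘ g(a ∘ d ∘ g(g(c, b), b), b) ∘ g(b ∘ f(a) ∘ g(b ∘ d, c ∘ d) ∘ g(f(a), a ∘ b ∘ d), a ∘ b ∘ c ∘ d ∘ f(b) ∘ f(d) ∘ g(c ∘ d, b)))

Derivation:
Canonical form:  f(b ∘ d ∘ g(a ∘ d ∘ g(c, a) ∘ g(g(c, b), b), b) ∘ g(b ∘ f(a) ∘ g(b ∘ d, c ∘ d) ∘ g(f(a), a ∘ b ∘ d), a ∘ b ∘ c ∘ d ∘ f(b) ∘ f(d) ∘ g(c ∘ d, b)))
R2 matches:  uses g(c, a);  y := a ∘ d ∘ g(g(c, b), b)
The extension variable absorbs all remaining arguments, so the whole application is rewritten.
Giving:  f(b ∘ d ∘ g(a ∘ d ∘ g(g(c, b), b), b) ∘ g(b ∘ f(a) ∘ g(b ∘ d, c ∘ d) ∘ g(f(a), a ∘ b ∘ d), a ∘ b ∘ c ∘ d ∘ f(b) ∘ f(d) ∘ g(c ∘ d, b)))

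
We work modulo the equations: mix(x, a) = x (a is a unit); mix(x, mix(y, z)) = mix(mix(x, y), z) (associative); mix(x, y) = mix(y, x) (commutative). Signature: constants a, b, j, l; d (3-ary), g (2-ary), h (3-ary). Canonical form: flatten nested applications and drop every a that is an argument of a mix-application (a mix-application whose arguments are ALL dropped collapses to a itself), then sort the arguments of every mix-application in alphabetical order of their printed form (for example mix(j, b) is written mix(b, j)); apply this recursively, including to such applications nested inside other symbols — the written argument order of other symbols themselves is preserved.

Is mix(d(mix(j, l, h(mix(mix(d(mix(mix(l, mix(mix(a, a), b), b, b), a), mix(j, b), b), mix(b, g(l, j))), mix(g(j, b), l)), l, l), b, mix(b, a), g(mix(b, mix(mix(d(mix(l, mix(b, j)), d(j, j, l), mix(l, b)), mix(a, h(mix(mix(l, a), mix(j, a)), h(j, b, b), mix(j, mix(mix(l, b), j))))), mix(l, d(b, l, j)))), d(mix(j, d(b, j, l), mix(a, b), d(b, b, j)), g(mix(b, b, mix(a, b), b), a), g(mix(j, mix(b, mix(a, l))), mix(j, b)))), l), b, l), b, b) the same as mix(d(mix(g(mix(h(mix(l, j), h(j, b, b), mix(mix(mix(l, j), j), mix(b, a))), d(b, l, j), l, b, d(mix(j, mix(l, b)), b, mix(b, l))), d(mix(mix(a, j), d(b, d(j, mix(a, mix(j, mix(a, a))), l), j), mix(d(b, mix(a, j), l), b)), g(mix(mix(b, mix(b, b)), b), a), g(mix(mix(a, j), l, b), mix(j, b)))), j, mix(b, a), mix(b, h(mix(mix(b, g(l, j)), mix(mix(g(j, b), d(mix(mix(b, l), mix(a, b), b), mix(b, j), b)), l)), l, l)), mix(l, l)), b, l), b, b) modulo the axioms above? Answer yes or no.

Left:  mix(d(mix(j, l, h(mix(mix(d(mix(mix(l, mix(mix(a, a), b), b, b), a), mix(j, b), b), mix(b, g(l, j))), mix(g(j, b), l)), l, l), b, mix(b, a), g(mix(b, mix(mix(d(mix(l, mix(b, j)), d(j, j, l), mix(l, b)), mix(a, h(mix(mix(l, a), mix(j, a)), h(j, b, b), mix(j, mix(mix(l, b), j))))), mix(l, d(b, l, j)))), d(mix(j, d(b, j, l), mix(a, b), d(b, b, j)), g(mix(b, b, mix(a, b), b), a), g(mix(j, mix(b, mix(a, l))), mix(j, b)))), l), b, l), b, b)
  Simplify inside:  d(mix(j, l, h(mix(mix(d(mix(mix(l, mix(mix(a, a), b), b, b), a), mix(j, b), b), mix(b, g(l, j))), mix(g(j, b), l)), l, l), b, mix(b, a), g(mix(b, mix(mix(d(mix(l, mix(b, j)), d(j, j, l), mix(l, b)), mix(a, h(mix(mix(l, a), mix(j, a)), h(j, b, b), mix(j, mix(mix(l, b), j))))), mix(l, d(b, l, j)))), d(mix(j, d(b, j, l), mix(a, b), d(b, b, j)), g(mix(b, b, mix(a, b), b), a), g(mix(j, mix(b, mix(a, l))), mix(j, b)))), l), b, l)  →  d(mix(b, b, g(mix(b, d(b, l, j), d(mix(b, j, l), d(j, j, l), mix(b, l)), h(mix(j, l), h(j, b, b), mix(b, j, j, l)), l), d(mix(b, d(b, b, j), d(b, j, l), j), g(mix(b, b, b, b), a), g(mix(b, j, l), mix(b, j)))), h(mix(b, d(mix(b, b, b, l), mix(b, j), b), g(j, b), g(l, j), l), l, l), j, l, l), b, l)
  Order the arguments:  mix(b, b, d(mix(b, b, g(mix(b, d(b, l, j), d(mix(b, j, l), d(j, j, l), mix(b, l)), h(mix(j, l), h(j, b, b), mix(b, j, j, l)), l), d(mix(b, d(b, b, j), d(b, j, l), j), g(mix(b, b, b, b), a), g(mix(b, j, l), mix(b, j)))), h(mix(b, d(mix(b, b, b, l), mix(b, j), b), g(j, b), g(l, j), l), l, l), j, l, l), b, l))
Right:  mix(d(mix(g(mix(h(mix(l, j), h(j, b, b), mix(mix(mix(l, j), j), mix(b, a))), d(b, l, j), l, b, d(mix(j, mix(l, b)), b, mix(b, l))), d(mix(mix(a, j), d(b, d(j, mix(a, mix(j, mix(a, a))), l), j), mix(d(b, mix(a, j), l), b)), g(mix(mix(b, mix(b, b)), b), a), g(mix(mix(a, j), l, b), mix(j, b)))), j, mix(b, a), mix(b, h(mix(mix(b, g(l, j)), mix(mix(g(j, b), d(mix(mix(b, l), mix(a, b), b), mix(b, j), b)), l)), l, l)), mix(l, l)), b, l), b, b)
  Inside:  d(mix(g(mix(h(mix(l, j), h(j, b, b), mix(mix(mix(l, j), j), mix(b, a))), d(b, l, j), l, b, d(mix(j, mix(l, b)), b, mix(b, l))), d(mix(mix(a, j), d(b, d(j, mix(a, mix(j, mix(a, a))), l), j), mix(d(b, mix(a, j), l), b)), g(mix(mix(b, mix(b, b)), b), a), g(mix(mix(a, j), l, b), mix(j, b)))), j, mix(b, a), mix(b, h(mix(mix(b, g(l, j)), mix(mix(g(j, b), d(mix(mix(b, l), mix(a, b), b), mix(b, j), b)), l)), l, l)), mix(l, l)), b, l)  →  d(mix(b, b, g(mix(b, d(b, l, j), d(mix(b, j, l), b, mix(b, l)), h(mix(j, l), h(j, b, b), mix(b, j, j, l)), l), d(mix(b, d(b, d(j, j, l), j), d(b, j, l), j), g(mix(b, b, b, b), a), g(mix(b, j, l), mix(b, j)))), h(mix(b, d(mix(b, b, b, l), mix(b, j), b), g(j, b), g(l, j), l), l, l), j, l, l), b, l)
  Sort arguments:  mix(b, b, d(mix(b, b, g(mix(b, d(b, l, j), d(mix(b, j, l), b, mix(b, l)), h(mix(j, l), h(j, b, b), mix(b, j, j, l)), l), d(mix(b, d(b, d(j, j, l), j), d(b, j, l), j), g(mix(b, b, b, b), a), g(mix(b, j, l), mix(b, j)))), h(mix(b, d(mix(b, b, b, l), mix(b, j), b), g(j, b), g(l, j), l), l, l), j, l, l), b, l))

Answer: no — mix(b, b, d(mix(b, b, g(mix(b, d(b, l, j), d(mix(b, j, l), d(j, j, l), mix(b, l)), h(mix(j, l), h(j, b, b), mix(b, j, j, l)), l), d(mix(b, d(b, b, j), d(b, j, l), j), g(mix(b, b, b, b), a), g(mix(b, j, l), mix(b, j)))), h(mix(b, d(mix(b, b, b, l), mix(b, j), b), g(j, b), g(l, j), l), l, l), j, l, l), b, l)) vs mix(b, b, d(mix(b, b, g(mix(b, d(b, l, j), d(mix(b, j, l), b, mix(b, l)), h(mix(j, l), h(j, b, b), mix(b, j, j, l)), l), d(mix(b, d(b, d(j, j, l), j), d(b, j, l), j), g(mix(b, b, b, b), a), g(mix(b, j, l), mix(b, j)))), h(mix(b, d(mix(b, b, b, l), mix(b, j), b), g(j, b), g(l, j), l), l, l), j, l, l), b, l))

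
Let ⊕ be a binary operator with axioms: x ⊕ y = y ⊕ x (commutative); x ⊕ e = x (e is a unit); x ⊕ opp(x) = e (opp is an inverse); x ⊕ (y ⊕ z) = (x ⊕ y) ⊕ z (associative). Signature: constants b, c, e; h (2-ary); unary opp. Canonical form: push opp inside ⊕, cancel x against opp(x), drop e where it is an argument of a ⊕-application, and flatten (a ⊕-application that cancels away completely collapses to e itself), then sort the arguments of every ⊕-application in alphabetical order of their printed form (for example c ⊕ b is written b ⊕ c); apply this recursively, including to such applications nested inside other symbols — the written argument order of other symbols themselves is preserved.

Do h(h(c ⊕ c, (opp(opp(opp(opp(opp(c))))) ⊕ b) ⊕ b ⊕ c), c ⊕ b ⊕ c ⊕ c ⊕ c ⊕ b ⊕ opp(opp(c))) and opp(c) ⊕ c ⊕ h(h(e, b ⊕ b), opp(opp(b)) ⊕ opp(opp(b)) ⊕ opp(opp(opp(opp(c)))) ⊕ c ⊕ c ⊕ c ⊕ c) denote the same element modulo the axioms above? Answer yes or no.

Answer: no — h(h(c ⊕ c, b ⊕ b), b ⊕ b ⊕ c ⊕ c ⊕ c ⊕ c ⊕ c) vs h(h(e, b ⊕ b), b ⊕ b ⊕ c ⊕ c ⊕ c ⊕ c ⊕ c)

Derivation:
Left:  h(h(c ⊕ c, (opp(opp(opp(opp(opp(c))))) ⊕ b) ⊕ b ⊕ c), c ⊕ b ⊕ c ⊕ c ⊕ c ⊕ b ⊕ opp(opp(c)))
  Descend into:  (opp(opp(opp(opp(opp(c))))) ⊕ b) ⊕ b ⊕ c
  Push opp inside:  distribute opp over ⊕ and collapse double opp
  Cancel:  c cancels
  Combine occurrences:  b ⊕ b
  Reassemble:  h(h(c ⊕ c, b ⊕ b), b ⊕ b ⊕ c ⊕ c ⊕ c ⊕ c ⊕ c)
Right:  opp(c) ⊕ c ⊕ h(h(e, b ⊕ b), opp(opp(b)) ⊕ opp(opp(b)) ⊕ opp(opp(opp(opp(c)))) ⊕ c ⊕ c ⊕ c ⊕ c)
  Push opp inside:  distribute opp over ⊕ and collapse double opp
  Inverses cancel:  c cancels
  Collect:  h(h(e, b ⊕ b), b ⊕ b ⊕ c ⊕ c ⊕ c ⊕ c ⊕ c)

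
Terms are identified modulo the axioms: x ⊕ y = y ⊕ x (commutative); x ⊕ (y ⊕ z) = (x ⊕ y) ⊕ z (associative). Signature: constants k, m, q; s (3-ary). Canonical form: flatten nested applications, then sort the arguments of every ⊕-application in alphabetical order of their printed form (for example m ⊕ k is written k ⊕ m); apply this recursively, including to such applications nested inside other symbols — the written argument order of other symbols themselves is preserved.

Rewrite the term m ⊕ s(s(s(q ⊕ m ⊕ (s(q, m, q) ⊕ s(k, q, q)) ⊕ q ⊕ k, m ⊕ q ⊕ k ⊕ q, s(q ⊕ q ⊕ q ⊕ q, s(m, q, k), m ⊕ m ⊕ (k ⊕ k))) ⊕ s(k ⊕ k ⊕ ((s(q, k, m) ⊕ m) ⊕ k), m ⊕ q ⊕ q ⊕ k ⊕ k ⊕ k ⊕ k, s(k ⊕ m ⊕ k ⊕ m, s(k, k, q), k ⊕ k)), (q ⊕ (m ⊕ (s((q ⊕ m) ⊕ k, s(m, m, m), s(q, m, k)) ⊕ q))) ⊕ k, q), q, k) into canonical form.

Answer: m ⊕ s(s(s(k ⊕ k ⊕ k ⊕ m ⊕ s(q, k, m), k ⊕ k ⊕ k ⊕ k ⊕ m ⊕ q ⊕ q, s(k ⊕ k ⊕ m ⊕ m, s(k, k, q), k ⊕ k)) ⊕ s(k ⊕ m ⊕ q ⊕ q ⊕ s(k, q, q) ⊕ s(q, m, q), k ⊕ m ⊕ q ⊕ q, s(q ⊕ q ⊕ q ⊕ q, s(m, q, k), k ⊕ k ⊕ m ⊕ m)), k ⊕ m ⊕ q ⊕ q ⊕ s(k ⊕ m ⊕ q, s(m, m, m), s(q, m, k)), q), q, k)

Derivation:
Inside:  s(s(s(q ⊕ m ⊕ (s(q, m, q) ⊕ s(k, q, q)) ⊕ q ⊕ k, m ⊕ q ⊕ k ⊕ q, s(q ⊕ q ⊕ q ⊕ q, s(m, q, k), m ⊕ m ⊕ (k ⊕ k))) ⊕ s(k ⊕ k ⊕ ((s(q, k, m) ⊕ m) ⊕ k), m ⊕ q ⊕ q ⊕ k ⊕ k ⊕ k ⊕ k, s(k ⊕ m ⊕ k ⊕ m, s(k, k, q), k ⊕ k)), (q ⊕ (m ⊕ (s((q ⊕ m) ⊕ k, s(m, m, m), s(q, m, k)) ⊕ q))) ⊕ k, q), q, k)  →  s(s(s(k ⊕ k ⊕ k ⊕ m ⊕ s(q, k, m), k ⊕ k ⊕ k ⊕ k ⊕ m ⊕ q ⊕ q, s(k ⊕ k ⊕ m ⊕ m, s(k, k, q), k ⊕ k)) ⊕ s(k ⊕ m ⊕ q ⊕ q ⊕ s(k, q, q) ⊕ s(q, m, q), k ⊕ m ⊕ q ⊕ q, s(q ⊕ q ⊕ q ⊕ q, s(m, q, k), k ⊕ k ⊕ m ⊕ m)), k ⊕ m ⊕ q ⊕ q ⊕ s(k ⊕ m ⊕ q, s(m, m, m), s(q, m, k)), q), q, k)
Sort arguments:  m ⊕ s(s(s(k ⊕ k ⊕ k ⊕ m ⊕ s(q, k, m), k ⊕ k ⊕ k ⊕ k ⊕ m ⊕ q ⊕ q, s(k ⊕ k ⊕ m ⊕ m, s(k, k, q), k ⊕ k)) ⊕ s(k ⊕ m ⊕ q ⊕ q ⊕ s(k, q, q) ⊕ s(q, m, q), k ⊕ m ⊕ q ⊕ q, s(q ⊕ q ⊕ q ⊕ q, s(m, q, k), k ⊕ k ⊕ m ⊕ m)), k ⊕ m ⊕ q ⊕ q ⊕ s(k ⊕ m ⊕ q, s(m, m, m), s(q, m, k)), q), q, k)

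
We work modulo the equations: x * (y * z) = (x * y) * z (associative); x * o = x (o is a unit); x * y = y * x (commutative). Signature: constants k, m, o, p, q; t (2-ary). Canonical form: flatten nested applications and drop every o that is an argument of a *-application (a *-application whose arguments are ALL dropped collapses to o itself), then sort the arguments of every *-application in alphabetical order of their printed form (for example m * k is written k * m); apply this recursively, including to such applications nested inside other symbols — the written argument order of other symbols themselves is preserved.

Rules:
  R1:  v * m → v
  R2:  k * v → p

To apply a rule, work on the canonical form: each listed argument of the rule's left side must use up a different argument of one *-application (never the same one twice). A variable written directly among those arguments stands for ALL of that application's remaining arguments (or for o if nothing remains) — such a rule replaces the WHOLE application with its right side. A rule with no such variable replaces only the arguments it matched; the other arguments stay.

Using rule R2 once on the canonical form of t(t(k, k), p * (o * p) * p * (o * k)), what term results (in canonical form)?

Canonical form:  t(t(k, k), k * p * p * p)
Match R2:  consume k;  v := p * p * p
Every leftover argument binds to the variable; the entire application is replaced.
Result:  t(t(k, k), p)

Answer: t(t(k, k), p)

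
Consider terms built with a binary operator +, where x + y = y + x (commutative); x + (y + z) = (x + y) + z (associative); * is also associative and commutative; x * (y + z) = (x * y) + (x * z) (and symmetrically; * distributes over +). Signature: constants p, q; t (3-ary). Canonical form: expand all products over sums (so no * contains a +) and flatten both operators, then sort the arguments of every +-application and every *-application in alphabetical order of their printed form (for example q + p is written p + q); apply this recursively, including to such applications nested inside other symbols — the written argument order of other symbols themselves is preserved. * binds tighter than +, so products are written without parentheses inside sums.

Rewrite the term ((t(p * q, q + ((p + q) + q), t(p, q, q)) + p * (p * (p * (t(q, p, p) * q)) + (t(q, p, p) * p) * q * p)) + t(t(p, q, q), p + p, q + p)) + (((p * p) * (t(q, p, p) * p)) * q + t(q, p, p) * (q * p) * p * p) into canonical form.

Answer: p * p * p * q * t(q, p, p) + p * p * p * q * t(q, p, p) + p * p * p * q * t(q, p, p) + p * p * p * q * t(q, p, p) + t(p * q, p + q + q + q, t(p, q, q)) + t(t(p, q, q), p + p, p + q)

Derivation:
Expand products over sums:  t(p * q, p + q + q + q, t(p, q, q)) + p * p * p * q * t(q, p, p) + p * p * p * q * t(q, p, p) + t(t(p, q, q), p + p, p + q) + p * p * p * q * t(q, p, p) + p * p * p * q * t(q, p, p)
Order the arguments:  p * p * p * q * t(q, p, p) + p * p * p * q * t(q, p, p) + p * p * p * q * t(q, p, p) + p * p * p * q * t(q, p, p) + t(p * q, p + q + q + q, t(p, q, q)) + t(t(p, q, q), p + p, p + q)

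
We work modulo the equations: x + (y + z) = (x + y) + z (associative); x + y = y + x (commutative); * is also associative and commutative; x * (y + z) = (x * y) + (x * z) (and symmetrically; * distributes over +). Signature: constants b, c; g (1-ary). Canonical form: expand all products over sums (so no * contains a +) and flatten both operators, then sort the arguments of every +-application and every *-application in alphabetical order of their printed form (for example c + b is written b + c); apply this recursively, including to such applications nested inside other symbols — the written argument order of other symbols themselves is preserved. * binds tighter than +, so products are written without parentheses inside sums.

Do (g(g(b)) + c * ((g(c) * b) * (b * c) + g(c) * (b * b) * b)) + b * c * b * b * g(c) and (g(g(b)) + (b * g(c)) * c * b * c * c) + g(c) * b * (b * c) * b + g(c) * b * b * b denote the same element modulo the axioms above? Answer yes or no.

Answer: no — b * b * b * c * g(c) + b * b * b * c * g(c) + b * b * c * c * g(c) + g(g(b)) vs b * b * b * c * g(c) + b * b * b * g(c) + b * b * c * c * c * g(c) + g(g(b))

Derivation:
Left:  (g(g(b)) + c * ((g(c) * b) * (b * c) + g(c) * (b * b) * b)) + b * c * b * b * g(c)
  Expand products over sums:  g(g(b)) + b * b * c * c * g(c) + b * b * b * c * g(c) + b * b * b * c * g(c)
  Sort arguments:  b * b * b * c * g(c) + b * b * b * c * g(c) + b * b * c * c * g(c) + g(g(b))
Right:  (g(g(b)) + (b * g(c)) * c * b * c * c) + g(c) * b * (b * c) * b + g(c) * b * b * b
  Merge nested applications:  g(g(b)) + b * b * c * c * c * g(c) + b * b * b * c * g(c) + b * b * b * g(c)
  Sort arguments:  b * b * b * c * g(c) + b * b * b * g(c) + b * b * c * c * c * g(c) + g(g(b))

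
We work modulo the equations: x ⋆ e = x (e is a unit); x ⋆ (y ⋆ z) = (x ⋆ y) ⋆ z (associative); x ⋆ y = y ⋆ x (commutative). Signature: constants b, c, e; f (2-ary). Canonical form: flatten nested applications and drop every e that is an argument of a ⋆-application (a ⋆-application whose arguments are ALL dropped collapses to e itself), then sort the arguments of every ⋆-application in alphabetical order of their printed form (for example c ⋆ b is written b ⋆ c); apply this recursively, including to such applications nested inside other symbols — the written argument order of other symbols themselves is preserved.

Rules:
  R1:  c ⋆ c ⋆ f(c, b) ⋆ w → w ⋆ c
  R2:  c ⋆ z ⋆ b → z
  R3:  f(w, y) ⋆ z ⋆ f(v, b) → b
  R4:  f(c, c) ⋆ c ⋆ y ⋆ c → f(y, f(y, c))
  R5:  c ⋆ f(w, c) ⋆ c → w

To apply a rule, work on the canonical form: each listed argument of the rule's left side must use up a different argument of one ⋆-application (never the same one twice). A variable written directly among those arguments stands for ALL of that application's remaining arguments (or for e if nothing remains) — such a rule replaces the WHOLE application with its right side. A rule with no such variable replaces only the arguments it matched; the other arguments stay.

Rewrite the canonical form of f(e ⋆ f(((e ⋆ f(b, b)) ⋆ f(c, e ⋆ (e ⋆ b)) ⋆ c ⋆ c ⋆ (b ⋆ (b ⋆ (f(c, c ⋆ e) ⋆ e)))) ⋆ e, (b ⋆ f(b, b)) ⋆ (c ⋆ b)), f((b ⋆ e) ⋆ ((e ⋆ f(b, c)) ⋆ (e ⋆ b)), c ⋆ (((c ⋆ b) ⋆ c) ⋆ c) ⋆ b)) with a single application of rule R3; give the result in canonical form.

Canonical form:  f(f(b ⋆ b ⋆ c ⋆ c ⋆ f(b, b) ⋆ f(c, b) ⋆ f(c, c), b ⋆ b ⋆ c ⋆ f(b, b)), f(b ⋆ b ⋆ f(b, c), b ⋆ b ⋆ c ⋆ c ⋆ c ⋆ c))
Match R3:  consume f(b, b), f(c, b);  v := c, w := b, y := b, z := b ⋆ b ⋆ c ⋆ c ⋆ f(c, c)
The extension variable absorbs all remaining arguments, so the whole application is rewritten.
Result:  f(f(b, b ⋆ b ⋆ c ⋆ f(b, b)), f(b ⋆ b ⋆ f(b, c), b ⋆ b ⋆ c ⋆ c ⋆ c ⋆ c))

Answer: f(f(b, b ⋆ b ⋆ c ⋆ f(b, b)), f(b ⋆ b ⋆ f(b, c), b ⋆ b ⋆ c ⋆ c ⋆ c ⋆ c))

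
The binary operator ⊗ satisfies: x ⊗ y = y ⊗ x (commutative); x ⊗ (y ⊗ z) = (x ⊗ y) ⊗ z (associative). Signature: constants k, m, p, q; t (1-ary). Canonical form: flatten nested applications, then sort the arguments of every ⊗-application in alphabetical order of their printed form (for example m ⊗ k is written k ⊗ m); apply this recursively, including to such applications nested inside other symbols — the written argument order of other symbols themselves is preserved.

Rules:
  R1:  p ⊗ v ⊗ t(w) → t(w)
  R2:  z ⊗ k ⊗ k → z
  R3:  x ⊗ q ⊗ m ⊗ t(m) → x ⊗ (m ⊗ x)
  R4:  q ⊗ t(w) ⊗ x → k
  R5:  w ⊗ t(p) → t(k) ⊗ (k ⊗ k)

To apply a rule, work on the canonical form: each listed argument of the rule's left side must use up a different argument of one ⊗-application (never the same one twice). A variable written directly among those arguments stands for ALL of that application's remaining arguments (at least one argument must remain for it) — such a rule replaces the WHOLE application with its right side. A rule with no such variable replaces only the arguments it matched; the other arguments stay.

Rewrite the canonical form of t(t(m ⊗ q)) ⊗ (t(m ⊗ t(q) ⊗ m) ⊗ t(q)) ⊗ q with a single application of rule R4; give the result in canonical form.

Answer: k

Derivation:
Canonical form:  q ⊗ t(m ⊗ m ⊗ t(q)) ⊗ t(q) ⊗ t(t(m ⊗ q))
R4 matches:  uses q, t(m ⊗ m ⊗ t(q));  w := m ⊗ m ⊗ t(q), x := t(q) ⊗ t(t(m ⊗ q))
The variable takes the whole remainder — replace the entire application.
Result:  k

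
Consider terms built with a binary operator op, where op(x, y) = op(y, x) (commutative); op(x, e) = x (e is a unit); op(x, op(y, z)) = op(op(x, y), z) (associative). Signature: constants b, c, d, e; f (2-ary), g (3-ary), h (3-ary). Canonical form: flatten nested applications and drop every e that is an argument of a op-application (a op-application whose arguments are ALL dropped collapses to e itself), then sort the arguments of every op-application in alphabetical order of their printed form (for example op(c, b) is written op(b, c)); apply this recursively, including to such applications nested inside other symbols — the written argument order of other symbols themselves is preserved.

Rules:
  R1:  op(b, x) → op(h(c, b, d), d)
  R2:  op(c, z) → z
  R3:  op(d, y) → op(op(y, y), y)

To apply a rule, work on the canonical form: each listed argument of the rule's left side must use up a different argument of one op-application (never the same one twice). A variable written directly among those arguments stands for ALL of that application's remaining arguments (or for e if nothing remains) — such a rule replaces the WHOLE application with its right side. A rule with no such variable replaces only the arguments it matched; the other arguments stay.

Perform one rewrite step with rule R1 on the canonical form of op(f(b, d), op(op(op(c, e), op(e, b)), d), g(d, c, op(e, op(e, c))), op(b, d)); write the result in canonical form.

Canonical form:  op(b, b, c, d, d, f(b, d), g(d, c, c))
Apply R1:  consuming b;  x := op(b, c, d, d, f(b, d), g(d, c, c))
Every leftover argument binds to the variable; the entire application is replaced.
New term:  op(d, h(c, b, d))

Answer: op(d, h(c, b, d))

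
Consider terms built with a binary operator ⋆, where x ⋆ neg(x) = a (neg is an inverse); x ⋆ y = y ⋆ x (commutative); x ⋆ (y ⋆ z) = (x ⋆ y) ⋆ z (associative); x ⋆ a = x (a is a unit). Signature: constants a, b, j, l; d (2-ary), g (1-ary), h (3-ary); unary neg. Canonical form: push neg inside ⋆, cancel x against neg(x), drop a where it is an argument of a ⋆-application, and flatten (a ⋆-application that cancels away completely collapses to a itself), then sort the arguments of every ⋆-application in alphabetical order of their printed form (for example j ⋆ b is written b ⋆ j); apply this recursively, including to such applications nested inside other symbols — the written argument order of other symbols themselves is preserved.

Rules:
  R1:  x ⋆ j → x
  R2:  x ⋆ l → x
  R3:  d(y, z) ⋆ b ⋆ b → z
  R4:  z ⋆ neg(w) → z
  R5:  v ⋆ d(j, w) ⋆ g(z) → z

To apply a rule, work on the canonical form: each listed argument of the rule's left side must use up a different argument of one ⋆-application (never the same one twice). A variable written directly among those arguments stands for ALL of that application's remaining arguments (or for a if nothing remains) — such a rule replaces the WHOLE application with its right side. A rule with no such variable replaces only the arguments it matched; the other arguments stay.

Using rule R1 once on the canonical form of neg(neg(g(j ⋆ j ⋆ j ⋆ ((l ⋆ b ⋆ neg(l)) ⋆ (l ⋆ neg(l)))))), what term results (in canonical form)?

Canonical form:  g(b ⋆ j ⋆ j ⋆ j)
Match R1:  consume j;  x := b ⋆ j ⋆ j
The variable takes the whole remainder — replace the entire application.
New term:  g(b ⋆ j ⋆ j)

Answer: g(b ⋆ j ⋆ j)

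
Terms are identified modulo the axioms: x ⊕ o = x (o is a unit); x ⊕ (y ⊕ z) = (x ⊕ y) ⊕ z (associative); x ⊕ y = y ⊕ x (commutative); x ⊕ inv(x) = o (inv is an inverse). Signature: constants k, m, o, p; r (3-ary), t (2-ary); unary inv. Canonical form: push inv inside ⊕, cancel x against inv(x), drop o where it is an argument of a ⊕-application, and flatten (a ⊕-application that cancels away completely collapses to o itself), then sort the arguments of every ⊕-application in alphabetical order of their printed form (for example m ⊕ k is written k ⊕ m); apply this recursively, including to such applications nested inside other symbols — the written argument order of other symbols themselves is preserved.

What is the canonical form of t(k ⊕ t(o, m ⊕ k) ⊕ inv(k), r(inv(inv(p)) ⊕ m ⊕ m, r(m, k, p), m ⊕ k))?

Descend into:  k ⊕ t(o, m ⊕ k) ⊕ inv(k)
Cancel inverse pairs:  k cancels
Collect terms:  t(o, k ⊕ m)
Reassemble:  t(t(o, k ⊕ m), r(m ⊕ m ⊕ p, r(m, k, p), k ⊕ m))

Answer: t(t(o, k ⊕ m), r(m ⊕ m ⊕ p, r(m, k, p), k ⊕ m))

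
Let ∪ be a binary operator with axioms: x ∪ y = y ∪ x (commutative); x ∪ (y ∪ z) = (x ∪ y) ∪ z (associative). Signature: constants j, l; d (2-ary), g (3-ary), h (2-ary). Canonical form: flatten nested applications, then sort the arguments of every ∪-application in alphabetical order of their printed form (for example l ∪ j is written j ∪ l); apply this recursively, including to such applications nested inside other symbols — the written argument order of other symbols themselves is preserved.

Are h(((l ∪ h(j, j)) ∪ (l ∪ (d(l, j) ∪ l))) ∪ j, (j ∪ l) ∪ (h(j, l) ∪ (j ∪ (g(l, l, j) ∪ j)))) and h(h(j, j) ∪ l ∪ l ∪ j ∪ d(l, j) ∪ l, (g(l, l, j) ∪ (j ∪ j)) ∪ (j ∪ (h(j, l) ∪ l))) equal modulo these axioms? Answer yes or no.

Left:  h(((l ∪ h(j, j)) ∪ (l ∪ (d(l, j) ∪ l))) ∪ j, (j ∪ l) ∪ (h(j, l) ∪ (j ∪ (g(l, l, j) ∪ j))))
  Work inside:  (j ∪ l) ∪ (h(j, l) ∪ (j ∪ (g(l, l, j) ∪ j)))
  Un-nest:  j ∪ l ∪ h(j, l) ∪ j ∪ g(l, l, j) ∪ j
  Sort arguments:  g(l, l, j) ∪ h(j, l) ∪ j ∪ j ∪ j ∪ l
  Reassemble:  h(d(l, j) ∪ h(j, j) ∪ j ∪ l ∪ l ∪ l, g(l, l, j) ∪ h(j, l) ∪ j ∪ j ∪ j ∪ l)
Right:  h(h(j, j) ∪ l ∪ l ∪ j ∪ d(l, j) ∪ l, (g(l, l, j) ∪ (j ∪ j)) ∪ (j ∪ (h(j, l) ∪ l)))
  Focus inside:  (g(l, l, j) ∪ (j ∪ j)) ∪ (j ∪ (h(j, l) ∪ l))
  Merge nested applications:  g(l, l, j) ∪ j ∪ j ∪ j ∪ h(j, l) ∪ l
  Order the arguments:  g(l, l, j) ∪ h(j, l) ∪ j ∪ j ∪ j ∪ l
  Rebuild:  h(d(l, j) ∪ h(j, j) ∪ j ∪ l ∪ l ∪ l, g(l, l, j) ∪ h(j, l) ∪ j ∪ j ∪ j ∪ l)

Answer: yes — both canonical forms are h(d(l, j) ∪ h(j, j) ∪ j ∪ l ∪ l ∪ l, g(l, l, j) ∪ h(j, l) ∪ j ∪ j ∪ j ∪ l)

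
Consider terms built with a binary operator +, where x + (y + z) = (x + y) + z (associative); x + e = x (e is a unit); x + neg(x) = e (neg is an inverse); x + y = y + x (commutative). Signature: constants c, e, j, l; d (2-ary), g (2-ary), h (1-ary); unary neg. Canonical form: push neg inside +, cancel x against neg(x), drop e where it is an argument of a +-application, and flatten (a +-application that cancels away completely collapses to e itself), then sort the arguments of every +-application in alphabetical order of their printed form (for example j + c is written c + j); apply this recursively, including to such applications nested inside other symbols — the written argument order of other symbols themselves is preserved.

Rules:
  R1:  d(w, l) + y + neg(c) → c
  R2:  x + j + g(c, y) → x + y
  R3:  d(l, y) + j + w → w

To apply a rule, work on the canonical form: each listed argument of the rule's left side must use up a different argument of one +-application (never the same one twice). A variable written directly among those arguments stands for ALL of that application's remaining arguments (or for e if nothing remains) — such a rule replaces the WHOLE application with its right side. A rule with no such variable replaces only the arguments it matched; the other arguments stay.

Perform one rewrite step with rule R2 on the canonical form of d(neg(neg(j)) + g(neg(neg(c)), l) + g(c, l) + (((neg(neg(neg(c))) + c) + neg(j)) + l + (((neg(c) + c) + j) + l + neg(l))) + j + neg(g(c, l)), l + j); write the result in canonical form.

Canonical form:  d(g(c, l) + j + j + l, j + l)
Apply R2:  consuming g(c, l), j;  x := j + l, y := l
The extension variable absorbs all remaining arguments, so the whole application is rewritten.
Giving:  d(j + l + l, j + l)

Answer: d(j + l + l, j + l)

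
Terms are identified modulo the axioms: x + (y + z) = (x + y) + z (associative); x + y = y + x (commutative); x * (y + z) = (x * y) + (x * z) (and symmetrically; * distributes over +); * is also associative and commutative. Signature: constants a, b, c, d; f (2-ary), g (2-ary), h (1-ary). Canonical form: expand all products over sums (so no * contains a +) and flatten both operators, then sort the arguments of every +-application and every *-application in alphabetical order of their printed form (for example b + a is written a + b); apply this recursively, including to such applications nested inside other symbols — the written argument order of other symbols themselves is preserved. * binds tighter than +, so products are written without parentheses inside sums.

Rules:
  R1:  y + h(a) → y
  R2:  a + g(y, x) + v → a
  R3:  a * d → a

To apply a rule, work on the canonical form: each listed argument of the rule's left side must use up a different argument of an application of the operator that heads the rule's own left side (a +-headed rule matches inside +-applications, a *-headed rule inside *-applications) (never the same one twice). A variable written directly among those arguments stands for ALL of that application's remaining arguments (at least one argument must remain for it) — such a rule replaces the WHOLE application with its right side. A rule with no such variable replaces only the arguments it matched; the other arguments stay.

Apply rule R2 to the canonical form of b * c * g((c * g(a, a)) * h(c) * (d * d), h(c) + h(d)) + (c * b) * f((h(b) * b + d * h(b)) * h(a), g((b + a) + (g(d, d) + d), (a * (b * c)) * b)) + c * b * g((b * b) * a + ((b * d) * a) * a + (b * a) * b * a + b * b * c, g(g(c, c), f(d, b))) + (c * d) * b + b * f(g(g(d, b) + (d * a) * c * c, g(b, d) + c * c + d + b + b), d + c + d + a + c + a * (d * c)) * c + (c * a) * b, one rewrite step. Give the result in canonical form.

Answer: a * b * c + b * c * d + b * c * f(b * h(a) * h(b) + d * h(a) * h(b), g(a, a * b * b * c)) + b * c * f(g(a * c * c * d + g(d, b), b + b + c * c + d + g(b, d)), a + a * c * d + c + c + d + d) + b * c * g(a * a * b * b + a * a * b * d + a * b * b + b * b * c, g(g(c, c), f(d, b))) + b * c * g(c * d * d * g(a, a) * h(c), h(c) + h(d))

Derivation:
Canonical form:  a * b * c + b * c * d + b * c * f(b * h(a) * h(b) + d * h(a) * h(b), g(a + b + d + g(d, d), a * b * b * c)) + b * c * f(g(a * c * c * d + g(d, b), b + b + c * c + d + g(b, d)), a + a * c * d + c + c + d + d) + b * c * g(a * a * b * b + a * a * b * d + a * b * b + b * b * c, g(g(c, c), f(d, b))) + b * c * g(c * d * d * g(a, a) * h(c), h(c) + h(d))
Apply R2:  consuming a, g(d, d);  v := b + d, x := d, y := d
Every leftover argument binds to the variable; the entire application is replaced.
Result:  a * b * c + b * c * d + b * c * f(b * h(a) * h(b) + d * h(a) * h(b), g(a, a * b * b * c)) + b * c * f(g(a * c * c * d + g(d, b), b + b + c * c + d + g(b, d)), a + a * c * d + c + c + d + d) + b * c * g(a * a * b * b + a * a * b * d + a * b * b + b * b * c, g(g(c, c), f(d, b))) + b * c * g(c * d * d * g(a, a) * h(c), h(c) + h(d))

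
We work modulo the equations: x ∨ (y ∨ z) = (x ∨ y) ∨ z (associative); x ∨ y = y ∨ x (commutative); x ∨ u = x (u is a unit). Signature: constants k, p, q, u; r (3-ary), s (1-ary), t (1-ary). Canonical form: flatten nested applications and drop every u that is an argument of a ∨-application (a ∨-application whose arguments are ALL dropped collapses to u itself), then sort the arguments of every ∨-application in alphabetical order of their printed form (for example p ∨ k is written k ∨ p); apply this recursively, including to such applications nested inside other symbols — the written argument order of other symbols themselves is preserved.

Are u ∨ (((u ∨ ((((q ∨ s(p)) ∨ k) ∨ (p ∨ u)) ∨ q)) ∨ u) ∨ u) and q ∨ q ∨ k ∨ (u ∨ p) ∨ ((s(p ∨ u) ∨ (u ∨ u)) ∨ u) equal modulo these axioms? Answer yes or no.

Left:  u ∨ (((u ∨ ((((q ∨ s(p)) ∨ k) ∨ (p ∨ u)) ∨ q)) ∨ u) ∨ u)
  Flatten:  u ∨ u ∨ q ∨ s(p) ∨ k ∨ p ∨ u ∨ q ∨ u ∨ u
  Unit:  drop u (×5)
  Order the arguments:  k ∨ p ∨ q ∨ q ∨ s(p)
Right:  q ∨ q ∨ k ∨ (u ∨ p) ∨ ((s(p ∨ u) ∨ (u ∨ u)) ∨ u)
  Merge nested applications:  q ∨ q ∨ k ∨ u ∨ p ∨ s(p ∨ u) ∨ u ∨ u ∨ u
  Simplify inside:  s(p ∨ u)  →  s(p)
  Units out:  drop u (×4)
  Order the arguments:  k ∨ p ∨ q ∨ q ∨ s(p)

Answer: yes — both canonical forms are k ∨ p ∨ q ∨ q ∨ s(p)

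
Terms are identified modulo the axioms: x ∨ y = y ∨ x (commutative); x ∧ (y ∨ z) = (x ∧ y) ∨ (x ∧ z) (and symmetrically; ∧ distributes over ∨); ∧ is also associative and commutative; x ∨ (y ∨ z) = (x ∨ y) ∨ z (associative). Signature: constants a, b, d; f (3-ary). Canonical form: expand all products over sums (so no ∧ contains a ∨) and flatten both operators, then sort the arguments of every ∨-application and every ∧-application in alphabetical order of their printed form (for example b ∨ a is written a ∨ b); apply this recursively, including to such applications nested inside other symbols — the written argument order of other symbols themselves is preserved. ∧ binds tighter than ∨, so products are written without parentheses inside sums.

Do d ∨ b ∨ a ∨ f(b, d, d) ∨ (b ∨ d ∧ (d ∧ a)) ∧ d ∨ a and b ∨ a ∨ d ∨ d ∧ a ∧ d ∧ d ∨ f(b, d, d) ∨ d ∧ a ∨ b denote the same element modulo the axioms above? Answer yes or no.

Left:  d ∨ b ∨ a ∨ f(b, d, d) ∨ (b ∨ d ∧ (d ∧ a)) ∧ d ∨ a
  Distribute:  d ∨ b ∨ a ∨ f(b, d, d) ∨ b ∧ d ∨ a ∧ d ∧ d ∧ d ∨ a
  Order the arguments:  a ∨ a ∨ a ∧ d ∧ d ∧ d ∨ b ∨ b ∧ d ∨ d ∨ f(b, d, d)
Right:  b ∨ a ∨ d ∨ d ∧ a ∧ d ∧ d ∨ f(b, d, d) ∨ d ∧ a ∨ b
  Flatten:  b ∨ a ∨ d ∨ a ∧ d ∧ d ∧ d ∨ f(b, d, d) ∨ a ∧ d ∨ b
  Sort:  a ∨ a ∧ d ∨ a ∧ d ∧ d ∧ d ∨ b ∨ b ∨ d ∨ f(b, d, d)

Answer: no — a ∨ a ∨ a ∧ d ∧ d ∧ d ∨ b ∨ b ∧ d ∨ d ∨ f(b, d, d) vs a ∨ a ∧ d ∨ a ∧ d ∧ d ∧ d ∨ b ∨ b ∨ d ∨ f(b, d, d)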